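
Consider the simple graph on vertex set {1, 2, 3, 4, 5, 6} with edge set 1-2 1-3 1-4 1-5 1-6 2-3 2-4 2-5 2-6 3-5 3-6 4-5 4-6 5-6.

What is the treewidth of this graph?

A width-4 tree decomposition is:
Bags: B1 = {1, 2, 3, 5, 6}  B2 = {1, 2, 4, 5, 6}
Tree: B1–B2
Each bag holds 5 vertices, so the decomposition has width 4, which upper-bounds the treewidth. For the lower bound, the 5 vertices {1, 2, 3, 5, 6} are pairwise adjacent, and any tree decomposition puts a clique entirely inside one bag — forcing width ≥ 4. The upper and lower bounds meet at 4, so that is the treewidth.

4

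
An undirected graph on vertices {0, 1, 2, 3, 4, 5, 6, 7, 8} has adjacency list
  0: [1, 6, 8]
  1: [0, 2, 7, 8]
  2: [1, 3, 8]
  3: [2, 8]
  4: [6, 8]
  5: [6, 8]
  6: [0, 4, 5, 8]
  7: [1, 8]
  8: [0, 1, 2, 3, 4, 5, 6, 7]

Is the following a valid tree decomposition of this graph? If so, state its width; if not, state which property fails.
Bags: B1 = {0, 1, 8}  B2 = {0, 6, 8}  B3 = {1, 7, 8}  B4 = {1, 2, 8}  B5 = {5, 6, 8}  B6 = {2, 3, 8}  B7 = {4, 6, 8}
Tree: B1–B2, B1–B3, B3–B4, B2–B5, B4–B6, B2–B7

Yes; width 2.

Vertex coverage: the bags together contain {0, 1, 2, 3, 4, 5, 6, 7, 8}, the full vertex set. Edge coverage: each edge of G has both endpoints in at least one bag. Running intersection: for every vertex, the bags containing it form a connected subtree. All three properties hold, so this is a valid tree decomposition of width max|bag| − 1 = 2, and hence tw(G) ≤ 2.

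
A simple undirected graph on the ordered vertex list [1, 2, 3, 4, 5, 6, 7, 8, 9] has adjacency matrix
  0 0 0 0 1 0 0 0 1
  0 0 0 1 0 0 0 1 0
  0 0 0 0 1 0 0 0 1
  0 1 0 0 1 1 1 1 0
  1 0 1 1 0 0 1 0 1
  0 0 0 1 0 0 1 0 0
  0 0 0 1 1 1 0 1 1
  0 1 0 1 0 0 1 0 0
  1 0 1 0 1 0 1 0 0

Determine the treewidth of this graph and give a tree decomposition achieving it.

Every bag has size at most 3, so the width is 3 − 1 = 2 and tw(G) ≤ 2. On the other hand G contains the 3-clique {1, 5, 9}. A clique must lie in a single bag of any decomposition, so no decomposition can have width below 2. Therefore the treewidth is 2.

Treewidth 2.
One such decomposition:
Bags: B1 = {5, 7, 9}  B2 = {1, 5, 9}  B3 = {4, 5, 7}  B4 = {4, 7, 8}  B5 = {2, 4, 8}  B6 = {3, 5, 9}  B7 = {4, 6, 7}
Tree: B1–B2, B1–B3, B3–B4, B4–B5, B2–B6, B4–B7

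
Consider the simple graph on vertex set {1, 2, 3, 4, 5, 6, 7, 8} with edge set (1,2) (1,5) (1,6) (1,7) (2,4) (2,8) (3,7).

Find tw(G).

A width-1 tree decomposition is:
Bags: B1 = {1, 2}  B2 = {1, 7}  B3 = {2, 8}  B4 = {2, 4}  B5 = {1, 6}  B6 = {1, 5}  B7 = {3, 7}
Tree: B1–B2, B1–B3, B3–B4, B2–B5, B5–B6, B2–B7
Each bag holds 2 vertices, so the decomposition has width 1, which upper-bounds the treewidth. G has an edge, so its treewidth is at least 1. Hence tw(G) = 1 exactly.

1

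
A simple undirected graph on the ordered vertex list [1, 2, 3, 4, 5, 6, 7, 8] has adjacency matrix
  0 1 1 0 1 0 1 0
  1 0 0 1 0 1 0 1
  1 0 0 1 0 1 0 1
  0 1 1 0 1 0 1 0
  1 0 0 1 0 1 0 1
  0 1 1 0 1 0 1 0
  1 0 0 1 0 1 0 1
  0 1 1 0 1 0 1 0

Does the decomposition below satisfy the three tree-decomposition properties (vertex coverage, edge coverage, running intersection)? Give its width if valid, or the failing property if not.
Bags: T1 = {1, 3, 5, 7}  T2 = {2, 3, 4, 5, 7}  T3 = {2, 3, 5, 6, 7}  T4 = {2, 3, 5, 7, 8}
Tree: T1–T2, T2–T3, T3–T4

No — edge (2,1) lies in no bag.

A tree decomposition must satisfy three properties: every vertex lies in some bag; for every edge, both endpoints lie together in some bag; and for every vertex, the bags containing it form a connected subtree. Here edge (2,1) lies in no bag, so the decomposition is invalid.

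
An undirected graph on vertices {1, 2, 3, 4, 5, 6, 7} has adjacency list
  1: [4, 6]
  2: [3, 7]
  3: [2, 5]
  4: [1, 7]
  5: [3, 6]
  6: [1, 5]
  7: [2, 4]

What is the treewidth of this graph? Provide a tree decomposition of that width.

Treewidth 2.
One such decomposition:
Bags: B1 = {2, 3, 5}  B2 = {2, 5, 7}  B3 = {4, 5, 7}  B4 = {1, 4, 5}  B5 = {1, 5, 6}
Tree: B1–B2, B2–B3, B3–B4, B4–B5

The largest bag has 3 vertices, giving width 2; this decomposition certifies tw(G) ≤ 2. Since 5–3–2–7–4–1–6–5 is a cycle in G, G is not acyclic. Forests are exactly the graphs of treewidth ≤ 1, so tw(G) ≥ 2. The upper and lower bounds meet at 2, so that is the treewidth.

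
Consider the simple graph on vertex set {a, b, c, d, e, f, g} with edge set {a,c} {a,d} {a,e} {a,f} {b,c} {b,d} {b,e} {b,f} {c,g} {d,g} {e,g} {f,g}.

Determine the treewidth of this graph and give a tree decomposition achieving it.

Treewidth 3.
One optimal decomposition is:
Bags: B1 = {a, b, d, g}  B2 = {a, b, f, g}  B3 = {a, b, e, g}  B4 = {a, b, c, g}
Tree: B1–B2, B2–B3, B3–B4

Each bag holds 4 vertices, so the decomposition has width 3, which upper-bounds the treewidth. For the lower bound: the 4 vertex sets {d,g}, {a,f}, {b}, {e} are disjoint, each induces a connected subgraph, and every pair is joined by at least one edge of G. Contracting each set to a single vertex therefore yields K_{4} as a minor, and since treewidth is minor-monotone, tw(G) ≥ tw(K_{4}) = 3. Combining the bounds, tw(G) = 3.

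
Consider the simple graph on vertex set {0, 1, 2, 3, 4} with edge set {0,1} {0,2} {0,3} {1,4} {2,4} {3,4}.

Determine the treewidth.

A width-2 tree decomposition is:
Bags: B1 = {0, 2, 4}  B2 = {0, 1, 4}  B3 = {0, 3, 4}
Tree: B1–B2, B2–B3
Every bag has size at most 3, so the width is 3 − 1 = 2 and tw(G) ≤ 2. Since 4–2–0–1–4 is a cycle in G, G is not acyclic. Forests are exactly the graphs of treewidth ≤ 1, so tw(G) ≥ 2. The upper and lower bounds meet at 2, so that is the treewidth.

2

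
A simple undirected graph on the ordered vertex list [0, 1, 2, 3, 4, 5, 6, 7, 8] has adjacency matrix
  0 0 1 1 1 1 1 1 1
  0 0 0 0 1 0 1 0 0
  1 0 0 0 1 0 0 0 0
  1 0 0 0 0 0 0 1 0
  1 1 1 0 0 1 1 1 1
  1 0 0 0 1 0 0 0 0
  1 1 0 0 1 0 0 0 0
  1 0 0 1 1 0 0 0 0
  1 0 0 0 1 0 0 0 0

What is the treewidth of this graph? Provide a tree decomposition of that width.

Treewidth 2.
One such decomposition:
Bags: B1 = {0, 2, 4}  B2 = {0, 4, 6}  B3 = {0, 4, 7}  B4 = {0, 3, 7}  B5 = {0, 4, 8}  B6 = {0, 4, 5}  B7 = {1, 4, 6}
Tree: B1–B2, B2–B3, B3–B4, B3–B5, B5–B6, B2–B7

Each bag holds 3 vertices, so the decomposition has width 2, which upper-bounds the treewidth. Conversely, {0, 3, 7} is a clique of size 3, and the vertices of any clique must share a bag in every tree decomposition; so some bag has ≥ 3 vertices and tw(G) ≥ 2. The upper and lower bounds meet at 2, so that is the treewidth.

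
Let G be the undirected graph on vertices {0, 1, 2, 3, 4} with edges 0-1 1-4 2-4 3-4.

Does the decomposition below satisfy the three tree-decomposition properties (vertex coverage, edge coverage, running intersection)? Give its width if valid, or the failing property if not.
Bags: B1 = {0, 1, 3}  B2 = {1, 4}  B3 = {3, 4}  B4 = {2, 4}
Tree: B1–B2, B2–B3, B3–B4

No — bags containing vertex 3 are not connected in the tree.

A tree decomposition must satisfy three properties: every vertex lies in some bag; for every edge, both endpoints lie together in some bag; and for every vertex, the bags containing it form a connected subtree. Here bags containing vertex 3 are not connected in the tree, so the decomposition is invalid.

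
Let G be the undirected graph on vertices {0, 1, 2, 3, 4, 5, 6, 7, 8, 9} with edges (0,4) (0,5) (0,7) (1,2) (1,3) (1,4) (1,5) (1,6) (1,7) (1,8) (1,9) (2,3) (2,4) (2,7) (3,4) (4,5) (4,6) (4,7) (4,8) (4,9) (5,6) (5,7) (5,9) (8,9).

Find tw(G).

3

A width-3 tree decomposition is:
Bags: B1 = {1, 4, 5, 9}  B2 = {1, 4, 5, 7}  B3 = {1, 2, 4, 7}  B4 = {0, 4, 5, 7}  B5 = {1, 2, 3, 4}  B6 = {1, 4, 5, 6}  B7 = {1, 4, 8, 9}
Tree: B1–B2, B2–B3, B2–B4, B3–B5, B1–B6, B1–B7
The largest bag has 4 vertices, giving width 3; this decomposition certifies tw(G) ≤ 3. For the lower bound, the 4 vertices {0, 4, 5, 7} are pairwise adjacent, and any tree decomposition puts a clique entirely inside one bag — forcing width ≥ 3. The upper and lower bounds meet at 3, so that is the treewidth.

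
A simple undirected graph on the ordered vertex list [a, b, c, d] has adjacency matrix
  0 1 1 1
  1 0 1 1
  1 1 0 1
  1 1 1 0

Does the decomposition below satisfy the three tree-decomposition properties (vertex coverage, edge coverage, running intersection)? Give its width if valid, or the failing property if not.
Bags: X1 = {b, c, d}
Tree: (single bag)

No — vertex a appears in no bag.

A tree decomposition must satisfy three properties: every vertex lies in some bag; for every edge, both endpoints lie together in some bag; and for every vertex, the bags containing it form a connected subtree. Here vertex a appears in no bag, so the decomposition is invalid.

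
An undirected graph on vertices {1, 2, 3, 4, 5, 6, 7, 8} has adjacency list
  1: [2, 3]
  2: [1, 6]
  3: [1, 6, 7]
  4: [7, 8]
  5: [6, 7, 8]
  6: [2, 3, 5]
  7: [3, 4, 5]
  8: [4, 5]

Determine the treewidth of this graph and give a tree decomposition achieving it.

Treewidth 2.
One optimal decomposition is:
Bags: B1 = {1, 2, 6}  B2 = {1, 3, 6}  B3 = {3, 5, 6}  B4 = {3, 5, 7}  B5 = {5, 7, 8}  B6 = {4, 7, 8}
Tree: B1–B2, B2–B3, B3–B4, B4–B5, B5–B6

The largest bag has 3 vertices, giving width 2; this decomposition certifies tw(G) ≤ 2. The edges 2–1–3–6–2 form a cycle, so G is not a tree and its treewidth is at least 2. Combining the bounds, tw(G) = 2.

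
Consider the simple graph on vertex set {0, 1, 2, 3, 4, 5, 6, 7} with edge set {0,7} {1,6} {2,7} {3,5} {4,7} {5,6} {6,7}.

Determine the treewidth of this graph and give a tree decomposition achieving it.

Treewidth 1.
One such decomposition:
Bags: B1 = {2, 7}  B2 = {0, 7}  B3 = {6, 7}  B4 = {5, 6}  B5 = {1, 6}  B6 = {3, 5}  B7 = {4, 7}
Tree: B1–B2, B1–B3, B3–B4, B3–B5, B4–B6, B2–B7

Each bag holds 2 vertices, so the decomposition has width 1, which upper-bounds the treewidth. Any graph with an edge has treewidth ≥ 1, and G has the edge 7–2. Hence tw(G) = 1 exactly.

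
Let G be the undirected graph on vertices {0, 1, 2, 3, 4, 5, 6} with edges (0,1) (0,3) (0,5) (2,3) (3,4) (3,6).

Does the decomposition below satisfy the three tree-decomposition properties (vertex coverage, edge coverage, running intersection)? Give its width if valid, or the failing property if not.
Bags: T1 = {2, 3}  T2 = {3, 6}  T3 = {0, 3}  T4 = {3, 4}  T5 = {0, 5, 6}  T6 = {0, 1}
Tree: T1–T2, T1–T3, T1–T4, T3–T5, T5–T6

A tree decomposition must satisfy three properties: every vertex lies in some bag; for every edge, both endpoints lie together in some bag; and for every vertex, the bags containing it form a connected subtree. Here bags containing vertex 6 are not connected in the tree, so the decomposition is invalid.

No — bags containing vertex 6 are not connected in the tree.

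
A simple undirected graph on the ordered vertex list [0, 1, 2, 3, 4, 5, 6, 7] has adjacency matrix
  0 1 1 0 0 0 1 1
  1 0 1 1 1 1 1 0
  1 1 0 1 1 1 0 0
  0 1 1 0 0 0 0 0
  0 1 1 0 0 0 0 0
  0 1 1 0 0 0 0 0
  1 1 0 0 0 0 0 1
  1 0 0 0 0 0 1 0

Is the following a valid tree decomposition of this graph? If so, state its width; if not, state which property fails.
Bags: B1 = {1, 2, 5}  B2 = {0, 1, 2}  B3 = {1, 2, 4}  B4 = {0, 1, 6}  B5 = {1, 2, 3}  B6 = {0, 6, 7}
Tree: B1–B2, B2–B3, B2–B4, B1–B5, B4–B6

Yes; width 2.

Checking the three conditions: (i) the bags cover all of {0, 1, 2, 3, 4, 5, 6, 7}; (ii) for each edge, some bag contains both endpoints; (iii) the bags containing any fixed vertex form a subtree. All hold, so the decomposition is valid with width 3 − 1 = 2.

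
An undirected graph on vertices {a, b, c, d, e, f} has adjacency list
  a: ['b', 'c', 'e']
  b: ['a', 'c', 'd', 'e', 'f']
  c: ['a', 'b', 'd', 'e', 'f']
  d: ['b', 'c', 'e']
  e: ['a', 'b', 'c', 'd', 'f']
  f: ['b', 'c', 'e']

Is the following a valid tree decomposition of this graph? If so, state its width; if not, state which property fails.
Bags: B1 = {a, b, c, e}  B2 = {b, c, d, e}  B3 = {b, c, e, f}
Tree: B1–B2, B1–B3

Every vertex of G appears in some bag (union = {a, b, c, d, e, f}); every edge is covered by a bag; and for each vertex v the set of bags containing v is connected in the bag tree. The decomposition is therefore valid. The largest bag has 4 vertices, so the width is 3.

Yes; width 3.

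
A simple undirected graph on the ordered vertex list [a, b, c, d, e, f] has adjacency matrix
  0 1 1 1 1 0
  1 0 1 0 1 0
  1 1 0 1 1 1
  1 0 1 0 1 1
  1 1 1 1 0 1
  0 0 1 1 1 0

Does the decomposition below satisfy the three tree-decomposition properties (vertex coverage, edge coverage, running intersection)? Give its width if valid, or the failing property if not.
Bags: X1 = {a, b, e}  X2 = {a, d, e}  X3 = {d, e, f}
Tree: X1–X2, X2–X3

A tree decomposition must satisfy three properties: every vertex lies in some bag; for every edge, both endpoints lie together in some bag; and for every vertex, the bags containing it form a connected subtree. Here vertex c appears in no bag, so the decomposition is invalid.

No — vertex c appears in no bag.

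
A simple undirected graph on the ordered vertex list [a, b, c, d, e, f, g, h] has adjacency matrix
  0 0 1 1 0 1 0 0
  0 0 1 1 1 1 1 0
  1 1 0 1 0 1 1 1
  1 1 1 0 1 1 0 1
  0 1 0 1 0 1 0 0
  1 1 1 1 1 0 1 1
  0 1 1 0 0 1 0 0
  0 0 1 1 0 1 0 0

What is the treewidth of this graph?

A width-3 tree decomposition is:
Bags: B1 = {b, c, d, f}  B2 = {a, c, d, f}  B3 = {c, d, f, h}  B4 = {b, c, f, g}  B5 = {b, d, e, f}
Tree: B1–B2, B2–B3, B1–B4, B1–B5
Every bag has size at most 4, so the width is 4 − 1 = 3 and tw(G) ≤ 3. On the other hand G contains the 4-clique {b, d, e, f}. A clique must lie in a single bag of any decomposition, so no decomposition can have width below 3. Combining the bounds, tw(G) = 3.

3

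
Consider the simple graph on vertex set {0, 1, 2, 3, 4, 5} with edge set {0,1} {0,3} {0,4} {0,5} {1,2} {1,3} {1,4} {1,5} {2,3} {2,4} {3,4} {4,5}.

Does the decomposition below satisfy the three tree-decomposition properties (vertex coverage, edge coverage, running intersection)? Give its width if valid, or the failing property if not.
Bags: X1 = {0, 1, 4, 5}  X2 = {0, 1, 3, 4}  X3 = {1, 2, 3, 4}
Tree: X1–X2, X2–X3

Yes; width 3.

Checking the three conditions: (i) the bags cover all of {0, 1, 2, 3, 4, 5}; (ii) for each edge, some bag contains both endpoints; (iii) the bags containing any fixed vertex form a subtree. All hold, so the decomposition is valid with width 4 − 1 = 3.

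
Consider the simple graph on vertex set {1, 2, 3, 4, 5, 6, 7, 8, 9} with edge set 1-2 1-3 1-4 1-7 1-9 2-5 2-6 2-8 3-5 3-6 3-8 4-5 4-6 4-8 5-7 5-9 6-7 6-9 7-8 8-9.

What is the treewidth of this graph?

A width-4 tree decomposition is:
Bags: B1 = {1, 5, 6, 7, 8}  B2 = {1, 3, 5, 6, 8}  B3 = {1, 2, 5, 6, 8}  B4 = {1, 4, 5, 6, 8}  B5 = {1, 5, 6, 8, 9}
Tree: B1–B2, B2–B3, B3–B4, B4–B5
Each bag holds 5 vertices, so the decomposition has width 4, which upper-bounds the treewidth. For the lower bound: the 5 vertex sets {7,8}, {3,6}, {2,5}, {1}, {4} are disjoint, each induces a connected subgraph, and every pair is joined by at least one edge of G. Contracting each set to a single vertex therefore yields K_{5} as a minor, and since treewidth is minor-monotone, tw(G) ≥ tw(K_{5}) = 4. The upper and lower bounds meet at 4, so that is the treewidth.

4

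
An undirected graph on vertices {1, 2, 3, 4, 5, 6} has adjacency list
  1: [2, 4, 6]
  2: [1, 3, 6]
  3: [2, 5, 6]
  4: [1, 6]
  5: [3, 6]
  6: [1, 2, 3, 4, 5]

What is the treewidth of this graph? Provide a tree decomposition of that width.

Treewidth 2.
Bags: B1 = {2, 3, 6}  B2 = {3, 5, 6}  B3 = {1, 2, 6}  B4 = {1, 4, 6}
Tree: B1–B2, B1–B3, B3–B4

The largest bag has 3 vertices, giving width 2; this decomposition certifies tw(G) ≤ 2. On the other hand G contains the 3-clique {1, 2, 6}. A clique must lie in a single bag of any decomposition, so no decomposition can have width below 2. Therefore the treewidth is 2.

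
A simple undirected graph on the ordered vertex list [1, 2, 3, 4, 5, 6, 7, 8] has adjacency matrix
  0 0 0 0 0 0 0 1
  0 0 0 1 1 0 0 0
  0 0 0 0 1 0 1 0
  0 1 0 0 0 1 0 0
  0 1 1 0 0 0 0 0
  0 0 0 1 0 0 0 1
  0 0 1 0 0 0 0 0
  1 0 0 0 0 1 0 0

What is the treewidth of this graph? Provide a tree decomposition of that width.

Each bag holds 2 vertices, so the decomposition has width 1, which upper-bounds the treewidth. Any graph with an edge has treewidth ≥ 1, and G has the edge 7–3. Hence tw(G) = 1 exactly.

Treewidth 1.
One optimal decomposition is:
Bags: B1 = {3, 7}  B2 = {3, 5}  B3 = {2, 5}  B4 = {2, 4}  B5 = {4, 6}  B6 = {6, 8}  B7 = {1, 8}
Tree: B1–B2, B2–B3, B3–B4, B4–B5, B5–B6, B6–B7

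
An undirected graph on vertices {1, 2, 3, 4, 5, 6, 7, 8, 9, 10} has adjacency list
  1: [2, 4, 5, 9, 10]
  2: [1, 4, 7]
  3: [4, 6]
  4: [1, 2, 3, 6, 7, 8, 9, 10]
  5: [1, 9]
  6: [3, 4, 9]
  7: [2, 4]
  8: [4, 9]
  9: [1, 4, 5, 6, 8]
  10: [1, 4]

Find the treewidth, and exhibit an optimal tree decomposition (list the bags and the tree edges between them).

Each bag holds 3 vertices, so the decomposition has width 2, which upper-bounds the treewidth. Conversely, {1, 4, 9} is a clique of size 3, and the vertices of any clique must share a bag in every tree decomposition; so some bag has ≥ 3 vertices and tw(G) ≥ 2. The upper and lower bounds meet at 2, so that is the treewidth.

Treewidth 2.
One such decomposition:
Bags: B1 = {4, 6, 9}  B2 = {3, 4, 6}  B3 = {1, 4, 9}  B4 = {1, 2, 4}  B5 = {1, 5, 9}  B6 = {2, 4, 7}  B7 = {4, 8, 9}  B8 = {1, 4, 10}
Tree: B1–B2, B1–B3, B3–B4, B3–B5, B4–B6, B1–B7, B4–B8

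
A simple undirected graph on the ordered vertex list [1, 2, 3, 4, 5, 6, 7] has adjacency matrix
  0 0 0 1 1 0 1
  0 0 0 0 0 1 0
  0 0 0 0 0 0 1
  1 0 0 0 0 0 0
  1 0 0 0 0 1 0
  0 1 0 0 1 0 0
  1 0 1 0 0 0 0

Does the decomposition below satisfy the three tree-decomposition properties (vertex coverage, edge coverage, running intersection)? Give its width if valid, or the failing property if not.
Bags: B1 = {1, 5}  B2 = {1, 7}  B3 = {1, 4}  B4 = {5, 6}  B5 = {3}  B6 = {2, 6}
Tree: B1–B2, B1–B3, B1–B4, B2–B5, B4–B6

A tree decomposition must satisfy three properties: every vertex lies in some bag; for every edge, both endpoints lie together in some bag; and for every vertex, the bags containing it form a connected subtree. Here edge (7,3) lies in no bag, so the decomposition is invalid.

No — edge (7,3) lies in no bag.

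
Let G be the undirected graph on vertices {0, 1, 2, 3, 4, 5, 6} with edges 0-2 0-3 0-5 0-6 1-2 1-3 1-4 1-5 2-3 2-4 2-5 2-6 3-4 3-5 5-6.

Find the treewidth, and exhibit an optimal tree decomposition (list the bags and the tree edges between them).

Every bag has size at most 4, so the width is 4 − 1 = 3 and tw(G) ≤ 3. Conversely, {0, 2, 3, 5} is a clique of size 4, and the vertices of any clique must share a bag in every tree decomposition; so some bag has ≥ 4 vertices and tw(G) ≥ 3. Combining the bounds, tw(G) = 3.

Treewidth 3.
One optimal decomposition is:
Bags: B1 = {1, 2, 3, 5}  B2 = {0, 2, 3, 5}  B3 = {0, 2, 5, 6}  B4 = {1, 2, 3, 4}
Tree: B1–B2, B2–B3, B1–B4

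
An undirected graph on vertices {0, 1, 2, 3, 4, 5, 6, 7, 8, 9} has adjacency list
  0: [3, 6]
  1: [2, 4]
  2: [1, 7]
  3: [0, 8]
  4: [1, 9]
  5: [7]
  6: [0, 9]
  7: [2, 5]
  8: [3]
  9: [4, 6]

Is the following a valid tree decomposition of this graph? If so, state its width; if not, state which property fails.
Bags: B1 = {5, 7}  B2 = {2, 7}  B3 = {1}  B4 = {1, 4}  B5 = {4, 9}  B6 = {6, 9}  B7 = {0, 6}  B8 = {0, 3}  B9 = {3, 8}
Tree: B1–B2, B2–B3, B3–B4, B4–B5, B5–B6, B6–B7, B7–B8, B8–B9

A tree decomposition must satisfy three properties: every vertex lies in some bag; for every edge, both endpoints lie together in some bag; and for every vertex, the bags containing it form a connected subtree. Here edge (2,1) lies in no bag, so the decomposition is invalid.

No — edge (2,1) lies in no bag.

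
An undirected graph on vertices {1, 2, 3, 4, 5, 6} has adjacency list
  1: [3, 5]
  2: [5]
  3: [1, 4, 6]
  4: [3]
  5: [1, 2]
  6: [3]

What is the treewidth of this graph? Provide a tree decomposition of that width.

Each bag holds 2 vertices, so the decomposition has width 1, which upper-bounds the treewidth. G has an edge, so its treewidth is at least 1. The upper and lower bounds meet at 1, so that is the treewidth.

Treewidth 1.
One optimal decomposition is:
Bags: B1 = {1, 3}  B2 = {3, 4}  B3 = {3, 6}  B4 = {1, 5}  B5 = {2, 5}
Tree: B1–B2, B2–B3, B1–B4, B4–B5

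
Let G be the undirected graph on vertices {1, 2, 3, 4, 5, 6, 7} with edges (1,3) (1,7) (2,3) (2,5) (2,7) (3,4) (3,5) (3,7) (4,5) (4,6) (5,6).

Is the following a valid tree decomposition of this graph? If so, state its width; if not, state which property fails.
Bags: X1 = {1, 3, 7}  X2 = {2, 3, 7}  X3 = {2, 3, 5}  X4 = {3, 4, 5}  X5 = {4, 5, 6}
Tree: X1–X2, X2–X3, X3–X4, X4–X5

Yes; width 2.

Vertex coverage: the bags together contain {1, 2, 3, 4, 5, 6, 7}, the full vertex set. Edge coverage: each edge of G has both endpoints in at least one bag. Running intersection: for every vertex, the bags containing it form a connected subtree. All three properties hold, so this is a valid tree decomposition of width max|bag| − 1 = 2, and hence tw(G) ≤ 2.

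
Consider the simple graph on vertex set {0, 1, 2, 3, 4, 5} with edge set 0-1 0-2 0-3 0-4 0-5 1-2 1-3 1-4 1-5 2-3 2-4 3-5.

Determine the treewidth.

A width-3 tree decomposition is:
Bags: B1 = {0, 1, 2, 3}  B2 = {0, 1, 3, 5}  B3 = {0, 1, 2, 4}
Tree: B1–B2, B1–B3
The largest bag has 4 vertices, giving width 3; this decomposition certifies tw(G) ≤ 3. Conversely, {0, 1, 2, 3} is a clique of size 4, and the vertices of any clique must share a bag in every tree decomposition; so some bag has ≥ 4 vertices and tw(G) ≥ 3. Combining the bounds, tw(G) = 3.

3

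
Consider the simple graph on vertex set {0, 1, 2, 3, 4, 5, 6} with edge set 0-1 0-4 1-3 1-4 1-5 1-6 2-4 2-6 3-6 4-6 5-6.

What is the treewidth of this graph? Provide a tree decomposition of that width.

The largest bag has 3 vertices, giving width 2; this decomposition certifies tw(G) ≤ 2. For the lower bound, the 3 vertices {0, 1, 4} are pairwise adjacent, and any tree decomposition puts a clique entirely inside one bag — forcing width ≥ 2. Combining the bounds, tw(G) = 2.

Treewidth 2.
One optimal decomposition is:
Bags: B1 = {0, 1, 4}  B2 = {1, 4, 6}  B3 = {1, 5, 6}  B4 = {1, 3, 6}  B5 = {2, 4, 6}
Tree: B1–B2, B2–B3, B3–B4, B2–B5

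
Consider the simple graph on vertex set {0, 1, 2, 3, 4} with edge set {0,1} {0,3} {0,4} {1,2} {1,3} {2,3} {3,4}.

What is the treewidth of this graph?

2

A width-2 tree decomposition is:
Bags: B1 = {0, 1, 3}  B2 = {0, 3, 4}  B3 = {1, 2, 3}
Tree: B1–B2, B1–B3
Every bag has size at most 3, so the width is 3 − 1 = 2 and tw(G) ≤ 2. On the other hand G contains the 3-clique {0, 1, 3}. A clique must lie in a single bag of any decomposition, so no decomposition can have width below 2. The upper and lower bounds meet at 2, so that is the treewidth.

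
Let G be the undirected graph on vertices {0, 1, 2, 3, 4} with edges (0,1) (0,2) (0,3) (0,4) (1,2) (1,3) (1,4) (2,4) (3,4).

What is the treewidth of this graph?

A width-3 tree decomposition is:
Bags: B1 = {0, 1, 2, 4}  B2 = {0, 1, 3, 4}
Tree: B1–B2
Every bag has size at most 4, so the width is 4 − 1 = 3 and tw(G) ≤ 3. Conversely, {0, 1, 2, 4} is a clique of size 4, and the vertices of any clique must share a bag in every tree decomposition; so some bag has ≥ 4 vertices and tw(G) ≥ 3. Hence tw(G) = 3 exactly.

3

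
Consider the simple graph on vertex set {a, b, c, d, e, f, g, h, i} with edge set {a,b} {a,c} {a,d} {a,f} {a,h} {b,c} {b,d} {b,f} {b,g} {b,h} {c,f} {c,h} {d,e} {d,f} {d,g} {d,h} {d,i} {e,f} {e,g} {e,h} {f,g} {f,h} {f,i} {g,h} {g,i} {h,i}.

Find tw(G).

A width-4 tree decomposition is:
Bags: B1 = {b, d, f, g, h}  B2 = {a, b, d, f, h}  B3 = {d, f, g, h, i}  B4 = {a, b, c, f, h}  B5 = {d, e, f, g, h}
Tree: B1–B2, B1–B3, B2–B4, B1–B5
The largest bag has 5 vertices, giving width 4; this decomposition certifies tw(G) ≤ 4. Conversely, {d, e, f, g, h} is a clique of size 5, and the vertices of any clique must share a bag in every tree decomposition; so some bag has ≥ 5 vertices and tw(G) ≥ 4. The upper and lower bounds meet at 4, so that is the treewidth.

4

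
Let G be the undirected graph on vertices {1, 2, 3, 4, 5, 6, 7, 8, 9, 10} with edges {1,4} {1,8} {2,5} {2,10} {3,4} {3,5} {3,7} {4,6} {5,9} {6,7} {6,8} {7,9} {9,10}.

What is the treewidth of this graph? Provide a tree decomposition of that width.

Treewidth 2.
One such decomposition:
Bags: B1 = {1, 4, 8}  B2 = {4, 6, 8}  B3 = {3, 4, 6}  B4 = {3, 6, 7}  B5 = {3, 5, 7}  B6 = {5, 7, 9}  B7 = {2, 5, 9}  B8 = {2, 9, 10}
Tree: B1–B2, B2–B3, B3–B4, B4–B5, B5–B6, B6–B7, B7–B8

The largest bag has 3 vertices, giving width 2; this decomposition certifies tw(G) ≤ 2. Since 1–8–6–4–1 is a cycle in G, G is not acyclic. Forests are exactly the graphs of treewidth ≤ 1, so tw(G) ≥ 2. Hence tw(G) = 2 exactly.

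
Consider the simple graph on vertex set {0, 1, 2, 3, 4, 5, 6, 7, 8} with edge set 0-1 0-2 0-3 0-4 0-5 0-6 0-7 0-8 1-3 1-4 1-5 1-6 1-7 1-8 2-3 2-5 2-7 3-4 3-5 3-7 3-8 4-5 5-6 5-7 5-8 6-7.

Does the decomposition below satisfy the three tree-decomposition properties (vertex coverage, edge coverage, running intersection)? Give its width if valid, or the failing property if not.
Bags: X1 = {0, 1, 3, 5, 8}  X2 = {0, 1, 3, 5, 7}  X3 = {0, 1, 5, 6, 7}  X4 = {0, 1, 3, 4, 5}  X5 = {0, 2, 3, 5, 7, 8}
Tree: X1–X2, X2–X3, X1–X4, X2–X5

No — bags containing vertex 8 are not connected in the tree.

A tree decomposition must satisfy three properties: every vertex lies in some bag; for every edge, both endpoints lie together in some bag; and for every vertex, the bags containing it form a connected subtree. Here bags containing vertex 8 are not connected in the tree, so the decomposition is invalid.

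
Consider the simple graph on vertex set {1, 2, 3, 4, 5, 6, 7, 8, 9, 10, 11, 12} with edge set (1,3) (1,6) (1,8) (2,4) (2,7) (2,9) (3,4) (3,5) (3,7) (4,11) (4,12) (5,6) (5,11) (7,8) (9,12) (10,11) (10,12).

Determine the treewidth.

A width-3 tree decomposition is:
Bags: B1 = {9, 10, 11, 12}  B2 = {4, 9, 11, 12}  B3 = {2, 4, 9, 11}  B4 = {2, 4, 5, 11}  B5 = {2, 3, 4, 5}  B6 = {2, 3, 5, 7}  B7 = {3, 5, 6, 7}  B8 = {1, 3, 6, 7}  B9 = {1, 6, 7, 8}
Tree: B1–B2, B2–B3, B3–B4, B4–B5, B5–B6, B6–B7, B7–B8, B8–B9
Every bag has size at most 4, so the width is 4 − 1 = 3 and tw(G) ≤ 3. For the lower bound: the 4 vertex sets {9,10,12}, {11}, {4}, {2,3,5,7} are disjoint, each induces a connected subgraph, and every pair is joined by at least one edge of G. Contracting each set to a single vertex therefore yields K_{4} as a minor, and since treewidth is minor-monotone, tw(G) ≥ tw(K_{4}) = 3. Therefore the treewidth is 3.

3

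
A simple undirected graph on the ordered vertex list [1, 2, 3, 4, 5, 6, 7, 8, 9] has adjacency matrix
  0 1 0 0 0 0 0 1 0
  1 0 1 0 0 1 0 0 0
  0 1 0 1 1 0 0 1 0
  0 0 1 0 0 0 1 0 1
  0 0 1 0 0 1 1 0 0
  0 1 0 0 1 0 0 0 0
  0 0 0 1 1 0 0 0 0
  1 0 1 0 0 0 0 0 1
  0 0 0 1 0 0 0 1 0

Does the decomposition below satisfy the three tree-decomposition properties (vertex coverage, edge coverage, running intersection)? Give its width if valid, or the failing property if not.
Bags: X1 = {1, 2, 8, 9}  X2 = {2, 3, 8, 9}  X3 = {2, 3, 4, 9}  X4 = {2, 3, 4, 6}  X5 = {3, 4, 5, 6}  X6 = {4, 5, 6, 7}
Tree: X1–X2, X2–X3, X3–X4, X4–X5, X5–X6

Yes; width 3.

Every vertex of G appears in some bag (union = {1, 2, 3, 4, 5, 6, 7, 8, 9}); every edge is covered by a bag; and for each vertex v the set of bags containing v is connected in the bag tree. The decomposition is therefore valid. The largest bag has 4 vertices, so the width is 3.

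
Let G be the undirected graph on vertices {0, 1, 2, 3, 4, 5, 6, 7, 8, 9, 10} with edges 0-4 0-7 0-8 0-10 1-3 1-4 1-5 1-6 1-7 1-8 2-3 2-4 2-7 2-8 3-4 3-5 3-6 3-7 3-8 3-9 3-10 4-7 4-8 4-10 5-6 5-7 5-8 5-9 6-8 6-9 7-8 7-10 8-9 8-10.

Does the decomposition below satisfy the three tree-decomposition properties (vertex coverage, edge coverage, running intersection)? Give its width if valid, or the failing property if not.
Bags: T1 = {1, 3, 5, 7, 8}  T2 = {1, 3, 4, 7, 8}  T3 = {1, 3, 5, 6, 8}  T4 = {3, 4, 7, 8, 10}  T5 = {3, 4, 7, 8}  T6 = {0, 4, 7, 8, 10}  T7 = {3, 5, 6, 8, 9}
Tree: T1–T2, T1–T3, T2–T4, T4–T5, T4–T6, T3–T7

No — vertex 2 appears in no bag.

A tree decomposition must satisfy three properties: every vertex lies in some bag; for every edge, both endpoints lie together in some bag; and for every vertex, the bags containing it form a connected subtree. Here vertex 2 appears in no bag, so the decomposition is invalid.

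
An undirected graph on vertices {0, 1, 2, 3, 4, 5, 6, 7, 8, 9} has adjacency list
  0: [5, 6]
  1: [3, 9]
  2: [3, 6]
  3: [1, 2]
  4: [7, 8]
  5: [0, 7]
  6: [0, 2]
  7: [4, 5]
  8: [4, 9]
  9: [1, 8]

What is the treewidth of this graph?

2

A width-2 tree decomposition is:
Bags: B1 = {4, 8, 9}  B2 = {1, 4, 9}  B3 = {1, 3, 4}  B4 = {2, 3, 4}  B5 = {2, 4, 6}  B6 = {0, 4, 6}  B7 = {0, 4, 5}  B8 = {4, 5, 7}
Tree: B1–B2, B2–B3, B3–B4, B4–B5, B5–B6, B6–B7, B7–B8
The largest bag has 3 vertices, giving width 2; this decomposition certifies tw(G) ≤ 2. Since 4–8–9–1–3–2–6–0–5–7–4 is a cycle in G, G is not acyclic. Forests are exactly the graphs of treewidth ≤ 1, so tw(G) ≥ 2. Combining the bounds, tw(G) = 2.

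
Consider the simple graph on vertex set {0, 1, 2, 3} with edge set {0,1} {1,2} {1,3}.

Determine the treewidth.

A width-1 tree decomposition is:
Bags: B1 = {1, 3}  B2 = {1, 2}  B3 = {0, 1}
Tree: B1–B2, B2–B3
Each bag holds 2 vertices, so the decomposition has width 1, which upper-bounds the treewidth. G has an edge, so its treewidth is at least 1. Combining the bounds, tw(G) = 1.

1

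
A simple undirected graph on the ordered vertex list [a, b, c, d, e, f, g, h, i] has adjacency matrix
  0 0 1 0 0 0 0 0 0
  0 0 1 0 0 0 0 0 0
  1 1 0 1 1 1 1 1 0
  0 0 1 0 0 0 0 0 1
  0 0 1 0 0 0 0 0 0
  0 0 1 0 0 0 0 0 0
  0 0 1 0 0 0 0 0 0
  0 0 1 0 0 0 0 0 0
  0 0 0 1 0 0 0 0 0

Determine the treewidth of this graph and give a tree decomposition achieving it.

The largest bag has 2 vertices, giving width 1; this decomposition certifies tw(G) ≤ 1. G has an edge, so its treewidth is at least 1. The upper and lower bounds meet at 1, so that is the treewidth.

Treewidth 1.
One such decomposition:
Bags: B1 = {a, c}  B2 = {c, f}  B3 = {c, e}  B4 = {c, g}  B5 = {c, d}  B6 = {b, c}  B7 = {d, i}  B8 = {c, h}
Tree: B1–B2, B2–B3, B2–B4, B2–B5, B2–B6, B5–B7, B2–B8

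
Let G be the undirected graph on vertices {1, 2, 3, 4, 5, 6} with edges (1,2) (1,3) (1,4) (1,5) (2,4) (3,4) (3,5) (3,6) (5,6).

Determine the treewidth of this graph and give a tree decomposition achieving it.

Treewidth 2.
Bags: B1 = {1, 3, 5}  B2 = {1, 3, 4}  B3 = {1, 2, 4}  B4 = {3, 5, 6}
Tree: B1–B2, B2–B3, B1–B4

The largest bag has 3 vertices, giving width 2; this decomposition certifies tw(G) ≤ 2. For the lower bound, the 3 vertices {1, 2, 4} are pairwise adjacent, and any tree decomposition puts a clique entirely inside one bag — forcing width ≥ 2. Hence tw(G) = 2 exactly.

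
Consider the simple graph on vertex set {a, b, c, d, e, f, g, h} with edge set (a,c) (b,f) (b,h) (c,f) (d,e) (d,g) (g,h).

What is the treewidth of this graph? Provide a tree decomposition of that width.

Each bag holds 2 vertices, so the decomposition has width 1, which upper-bounds the treewidth. G has an edge, so its treewidth is at least 1. Therefore the treewidth is 1.

Treewidth 1.
One optimal decomposition is:
Bags: B1 = {a, c}  B2 = {c, f}  B3 = {b, f}  B4 = {b, h}  B5 = {g, h}  B6 = {d, g}  B7 = {d, e}
Tree: B1–B2, B2–B3, B3–B4, B4–B5, B5–B6, B6–B7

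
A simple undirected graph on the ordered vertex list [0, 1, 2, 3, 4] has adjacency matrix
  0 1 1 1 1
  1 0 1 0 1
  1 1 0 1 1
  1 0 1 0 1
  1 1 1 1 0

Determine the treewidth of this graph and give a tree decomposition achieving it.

Treewidth 3.
Bags: B1 = {0, 2, 3, 4}  B2 = {0, 1, 2, 4}
Tree: B1–B2

Every bag has size at most 4, so the width is 4 − 1 = 3 and tw(G) ≤ 3. For the lower bound, the 4 vertices {0, 1, 2, 4} are pairwise adjacent, and any tree decomposition puts a clique entirely inside one bag — forcing width ≥ 3. Hence tw(G) = 3 exactly.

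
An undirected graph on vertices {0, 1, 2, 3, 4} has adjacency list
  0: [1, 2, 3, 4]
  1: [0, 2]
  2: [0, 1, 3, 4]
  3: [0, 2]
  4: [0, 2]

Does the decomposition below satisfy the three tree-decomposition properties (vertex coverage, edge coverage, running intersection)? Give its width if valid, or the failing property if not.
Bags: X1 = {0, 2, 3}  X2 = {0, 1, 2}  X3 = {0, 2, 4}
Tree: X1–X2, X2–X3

Every vertex of G appears in some bag (union = {0, 1, 2, 3, 4}); every edge is covered by a bag; and for each vertex v the set of bags containing v is connected in the bag tree. The decomposition is therefore valid. The largest bag has 3 vertices, so the width is 2.

Yes; width 2.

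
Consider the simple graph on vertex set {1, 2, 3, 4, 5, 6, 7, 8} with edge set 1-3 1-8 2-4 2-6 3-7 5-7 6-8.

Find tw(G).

A width-1 tree decomposition is:
Bags: B1 = {5, 7}  B2 = {3, 7}  B3 = {1, 3}  B4 = {1, 8}  B5 = {6, 8}  B6 = {2, 6}  B7 = {2, 4}
Tree: B1–B2, B2–B3, B3–B4, B4–B5, B5–B6, B6–B7
Every bag has size at most 2, so the width is 2 − 1 = 1 and tw(G) ≤ 1. Any graph with an edge has treewidth ≥ 1, and G has the edge 5–7. Therefore the treewidth is 1.

1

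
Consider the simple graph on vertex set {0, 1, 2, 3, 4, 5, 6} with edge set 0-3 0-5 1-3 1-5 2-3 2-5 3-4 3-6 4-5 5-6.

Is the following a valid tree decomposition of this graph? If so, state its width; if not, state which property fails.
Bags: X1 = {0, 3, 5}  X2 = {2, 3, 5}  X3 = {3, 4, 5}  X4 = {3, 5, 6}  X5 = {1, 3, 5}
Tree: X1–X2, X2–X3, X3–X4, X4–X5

Yes; width 2.

Vertex coverage: the bags together contain {0, 1, 2, 3, 4, 5, 6}, the full vertex set. Edge coverage: each edge of G has both endpoints in at least one bag. Running intersection: for every vertex, the bags containing it form a connected subtree. All three properties hold, so this is a valid tree decomposition of width max|bag| − 1 = 2, and hence tw(G) ≤ 2.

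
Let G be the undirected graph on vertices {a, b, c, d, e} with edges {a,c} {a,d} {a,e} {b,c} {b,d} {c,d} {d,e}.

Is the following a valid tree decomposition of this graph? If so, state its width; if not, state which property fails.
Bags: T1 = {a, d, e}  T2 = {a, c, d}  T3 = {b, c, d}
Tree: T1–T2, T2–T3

Yes; width 2.

Checking the three conditions: (i) the bags cover all of {a, b, c, d, e}; (ii) for each edge, some bag contains both endpoints; (iii) the bags containing any fixed vertex form a subtree. All hold, so the decomposition is valid with width 3 − 1 = 2.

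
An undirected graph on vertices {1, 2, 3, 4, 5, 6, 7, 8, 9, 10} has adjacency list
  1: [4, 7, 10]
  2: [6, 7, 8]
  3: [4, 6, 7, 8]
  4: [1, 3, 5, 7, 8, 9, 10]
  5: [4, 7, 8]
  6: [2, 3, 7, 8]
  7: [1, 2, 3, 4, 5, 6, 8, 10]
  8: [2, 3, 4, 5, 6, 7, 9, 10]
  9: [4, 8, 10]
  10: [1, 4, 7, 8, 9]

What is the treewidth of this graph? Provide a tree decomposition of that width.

Treewidth 3.
Bags: B1 = {3, 6, 7, 8}  B2 = {3, 4, 7, 8}  B3 = {4, 5, 7, 8}  B4 = {4, 7, 8, 10}  B5 = {1, 4, 7, 10}  B6 = {4, 8, 9, 10}  B7 = {2, 6, 7, 8}
Tree: B1–B2, B2–B3, B2–B4, B4–B5, B4–B6, B1–B7

The largest bag has 4 vertices, giving width 3; this decomposition certifies tw(G) ≤ 3. Conversely, {4, 8, 9, 10} is a clique of size 4, and the vertices of any clique must share a bag in every tree decomposition; so some bag has ≥ 4 vertices and tw(G) ≥ 3. The upper and lower bounds meet at 3, so that is the treewidth.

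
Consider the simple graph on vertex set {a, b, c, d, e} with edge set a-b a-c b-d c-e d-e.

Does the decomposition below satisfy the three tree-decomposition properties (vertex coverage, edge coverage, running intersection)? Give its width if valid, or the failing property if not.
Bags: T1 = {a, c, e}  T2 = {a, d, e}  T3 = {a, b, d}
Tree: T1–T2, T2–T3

Every vertex of G appears in some bag (union = {a, b, c, d, e}); every edge is covered by a bag; and for each vertex v the set of bags containing v is connected in the bag tree. The decomposition is therefore valid. The largest bag has 3 vertices, so the width is 2.

Yes; width 2.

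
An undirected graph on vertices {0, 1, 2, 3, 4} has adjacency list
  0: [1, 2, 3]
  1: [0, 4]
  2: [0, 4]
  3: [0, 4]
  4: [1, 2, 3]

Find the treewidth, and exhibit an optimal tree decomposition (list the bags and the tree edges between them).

Each bag holds 3 vertices, so the decomposition has width 2, which upper-bounds the treewidth. The edges 4–3–0–2–4 form a cycle, so G is not a tree and its treewidth is at least 2. Therefore the treewidth is 2.

Treewidth 2.
One such decomposition:
Bags: B1 = {0, 3, 4}  B2 = {0, 2, 4}  B3 = {0, 1, 4}
Tree: B1–B2, B2–B3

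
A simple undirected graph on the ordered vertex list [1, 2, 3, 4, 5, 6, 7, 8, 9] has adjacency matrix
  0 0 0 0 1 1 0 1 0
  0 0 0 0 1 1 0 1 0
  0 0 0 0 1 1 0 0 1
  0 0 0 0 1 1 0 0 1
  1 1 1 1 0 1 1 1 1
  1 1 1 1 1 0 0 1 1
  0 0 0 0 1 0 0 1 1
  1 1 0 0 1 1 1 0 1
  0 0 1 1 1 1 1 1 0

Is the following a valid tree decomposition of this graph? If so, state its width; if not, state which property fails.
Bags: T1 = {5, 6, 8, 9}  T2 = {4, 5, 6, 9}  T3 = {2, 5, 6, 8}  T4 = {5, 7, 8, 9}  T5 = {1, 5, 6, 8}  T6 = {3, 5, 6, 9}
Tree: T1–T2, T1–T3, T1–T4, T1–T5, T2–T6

Checking the three conditions: (i) the bags cover all of {1, 2, 3, 4, 5, 6, 7, 8, 9}; (ii) for each edge, some bag contains both endpoints; (iii) the bags containing any fixed vertex form a subtree. All hold, so the decomposition is valid with width 4 − 1 = 3.

Yes; width 3.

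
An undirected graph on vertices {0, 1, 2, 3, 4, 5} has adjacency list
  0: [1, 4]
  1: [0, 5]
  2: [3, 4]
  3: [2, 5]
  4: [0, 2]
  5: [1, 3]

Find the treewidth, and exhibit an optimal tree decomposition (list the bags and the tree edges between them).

Treewidth 2.
One such decomposition:
Bags: B1 = {2, 3, 5}  B2 = {2, 4, 5}  B3 = {0, 4, 5}  B4 = {0, 1, 5}
Tree: B1–B2, B2–B3, B3–B4

Each bag holds 3 vertices, so the decomposition has width 2, which upper-bounds the treewidth. Since 5–3–2–4–0–1–5 is a cycle in G, G is not acyclic. Forests are exactly the graphs of treewidth ≤ 1, so tw(G) ≥ 2. The upper and lower bounds meet at 2, so that is the treewidth.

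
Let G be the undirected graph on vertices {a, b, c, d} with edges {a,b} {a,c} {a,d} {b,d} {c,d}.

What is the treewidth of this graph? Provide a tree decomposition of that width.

The largest bag has 3 vertices, giving width 2; this decomposition certifies tw(G) ≤ 2. For the lower bound, the 3 vertices {a, c, d} are pairwise adjacent, and any tree decomposition puts a clique entirely inside one bag — forcing width ≥ 2. The upper and lower bounds meet at 2, so that is the treewidth.

Treewidth 2.
One such decomposition:
Bags: B1 = {a, c, d}  B2 = {a, b, d}
Tree: B1–B2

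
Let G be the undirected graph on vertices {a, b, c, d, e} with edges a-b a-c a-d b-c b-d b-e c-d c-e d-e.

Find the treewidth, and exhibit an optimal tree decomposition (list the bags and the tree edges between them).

Treewidth 3.
Bags: B1 = {a, b, c, d}  B2 = {b, c, d, e}
Tree: B1–B2

Every bag has size at most 4, so the width is 4 − 1 = 3 and tw(G) ≤ 3. For the lower bound, the 4 vertices {b, c, d, e} are pairwise adjacent, and any tree decomposition puts a clique entirely inside one bag — forcing width ≥ 3. Therefore the treewidth is 3.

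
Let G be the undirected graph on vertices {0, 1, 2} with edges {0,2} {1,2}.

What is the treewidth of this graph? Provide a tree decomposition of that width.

Treewidth 1.
One optimal decomposition is:
Bags: B1 = {1, 2}  B2 = {0, 2}
Tree: B1–B2

The largest bag has 2 vertices, giving width 1; this decomposition certifies tw(G) ≤ 1. Since G has at least one edge (e.g. 1–2), it is not an edgeless graph, so tw(G) ≥ 1. Therefore the treewidth is 1.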